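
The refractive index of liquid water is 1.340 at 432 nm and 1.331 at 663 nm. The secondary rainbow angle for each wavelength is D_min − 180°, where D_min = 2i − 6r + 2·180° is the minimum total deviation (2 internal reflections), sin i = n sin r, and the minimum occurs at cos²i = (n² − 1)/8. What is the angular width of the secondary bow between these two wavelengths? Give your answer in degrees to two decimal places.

At 432 nm (n = 1.340): cos²i = 0.09945 → i = 71.618°, r = 45.088°, D_min = 232.709°, rainbow angle = 52.709°.
At 663 nm (n = 1.331): cos²i = 0.09645 → i = 71.907°, r = 45.575°, D_min = 230.365°, rainbow angle = 50.365°.
Angular width = |52.709° − 50.365°| = 2.344°.

2.34°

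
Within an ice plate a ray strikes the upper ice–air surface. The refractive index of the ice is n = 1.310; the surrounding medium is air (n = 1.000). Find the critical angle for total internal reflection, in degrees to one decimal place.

49.8°

sin θ_c = n_air / n = 1.000 / 1.310 = 0.7634.
θ_c = arcsin(0.7634) = 49.76°.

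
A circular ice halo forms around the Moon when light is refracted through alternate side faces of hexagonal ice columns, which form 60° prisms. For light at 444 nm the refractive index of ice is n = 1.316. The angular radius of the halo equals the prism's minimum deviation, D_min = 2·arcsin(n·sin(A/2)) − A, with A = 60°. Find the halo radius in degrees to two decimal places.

22.30°

n·sin(A/2) = 1.316 × sin 30° = 1.316 × 0.5000 = 0.6580.
D_min = 2·arcsin(0.6580) − 60° = 2 × 41.148° − 60° = 22.295°.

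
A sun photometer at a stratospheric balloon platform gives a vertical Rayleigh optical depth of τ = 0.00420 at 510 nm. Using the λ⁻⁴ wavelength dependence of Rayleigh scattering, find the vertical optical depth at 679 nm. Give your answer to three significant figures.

0.00134

τ(679 nm) = τ(510 nm) × (510/679)⁴ = 0.00420 × (0.7511)⁴ = 0.00420 × 0.3183 = 0.0013.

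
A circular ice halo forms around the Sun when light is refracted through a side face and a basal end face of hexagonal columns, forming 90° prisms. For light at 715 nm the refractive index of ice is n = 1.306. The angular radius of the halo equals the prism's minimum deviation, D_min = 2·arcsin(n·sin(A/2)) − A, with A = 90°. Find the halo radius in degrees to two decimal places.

44.88°

n·sin(A/2) = 1.306 × sin 45° = 1.306 × 0.7071 = 0.9235.
D_min = 2·arcsin(0.9235) − 90° = 2 × 67.440° − 90° = 44.881°.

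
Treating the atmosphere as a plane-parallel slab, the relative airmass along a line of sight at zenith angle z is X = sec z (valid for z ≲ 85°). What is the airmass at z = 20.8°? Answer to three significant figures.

X = sec z = 1/cos 20.8° = 1/0.9348 = 1.0697.

1.07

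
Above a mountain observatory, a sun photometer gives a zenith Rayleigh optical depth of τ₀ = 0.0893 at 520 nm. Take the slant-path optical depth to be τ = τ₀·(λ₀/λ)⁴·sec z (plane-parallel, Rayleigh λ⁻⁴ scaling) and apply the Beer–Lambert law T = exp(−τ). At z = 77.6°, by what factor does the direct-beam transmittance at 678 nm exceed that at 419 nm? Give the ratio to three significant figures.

Airmass: sec 77.6° = 4.6569.
τ(678 nm) = 0.0893 × (520/678)⁴ × 4.6569 = 0.0893 × 0.3460 × 4.6569 = 0.1439.
τ(419 nm) = 0.0893 × (520/419)⁴ × 4.6569 = 0.0893 × 2.3722 × 4.6569 = 0.9865.
T(678)/T(419) = exp(τ_B − τ_A) = exp(0.8426) = 2.3225.

2.32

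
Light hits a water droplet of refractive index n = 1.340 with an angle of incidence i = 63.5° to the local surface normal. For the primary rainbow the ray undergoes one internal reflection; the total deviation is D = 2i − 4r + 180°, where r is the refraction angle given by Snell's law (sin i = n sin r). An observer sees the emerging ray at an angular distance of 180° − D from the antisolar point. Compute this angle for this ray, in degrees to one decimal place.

40.6°

sin r = sin 63.5° / 1.340 = 0.8949/1.340 = 0.6679; r = 41.90°.
D = 2·63.5° − 4·41.90° + 180° = 127.00° − 167.61° + 180° = 139.39°.
Angle from antisolar point = 180° − D = 40.61°.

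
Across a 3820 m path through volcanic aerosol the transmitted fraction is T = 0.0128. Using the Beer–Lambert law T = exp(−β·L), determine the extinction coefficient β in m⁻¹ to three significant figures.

0.00114 m⁻¹

Beer–Lambert: T = exp(−βL) ⇒ β = −ln(T)/L = −ln(0.0128)/3820 = 4.3583/3820 = 0.001141 m⁻¹.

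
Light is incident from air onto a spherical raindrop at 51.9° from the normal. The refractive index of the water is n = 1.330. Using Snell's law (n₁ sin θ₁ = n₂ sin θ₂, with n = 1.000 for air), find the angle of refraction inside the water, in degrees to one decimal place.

36.3°

Snell: sin θ_r = sin θ_i / n = sin 51.9° / 1.330 = 0.7869 / 1.330 = 0.5917.
θ_r = arcsin(0.5917) = 36.28°.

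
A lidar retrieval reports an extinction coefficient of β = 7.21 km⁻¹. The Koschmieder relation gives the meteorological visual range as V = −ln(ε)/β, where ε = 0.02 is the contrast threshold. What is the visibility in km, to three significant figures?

0.543 km

V = −ln(0.02) / 7.21 = 3.912 / 7.21 = 0.5426 km.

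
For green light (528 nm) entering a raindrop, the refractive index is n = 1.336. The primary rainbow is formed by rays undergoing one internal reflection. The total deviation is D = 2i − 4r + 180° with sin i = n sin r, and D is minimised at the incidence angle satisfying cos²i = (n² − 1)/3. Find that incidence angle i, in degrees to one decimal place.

59.2°

cos²i = (1.336² − 1)/3 = (1.78490 − 1)/3 = 0.26163.
cos i = 0.51150, so i = 59.236°.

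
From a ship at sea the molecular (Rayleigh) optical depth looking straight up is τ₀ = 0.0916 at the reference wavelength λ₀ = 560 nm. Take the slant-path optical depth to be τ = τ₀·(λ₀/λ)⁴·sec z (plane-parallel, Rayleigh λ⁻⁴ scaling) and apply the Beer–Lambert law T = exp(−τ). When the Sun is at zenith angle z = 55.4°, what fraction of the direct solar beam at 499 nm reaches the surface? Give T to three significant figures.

0.774

sec 55.4° = 1.7610.
τ = 0.0916 × (560/499)⁴ × 1.7610 = 0.0916 × 1.5862 × 1.7610 = 0.2559.
T = exp(−0.2559) = 0.7742.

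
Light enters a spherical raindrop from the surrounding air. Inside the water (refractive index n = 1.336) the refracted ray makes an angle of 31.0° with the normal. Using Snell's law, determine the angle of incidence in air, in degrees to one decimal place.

43.5°

Snell: sin θ_i = n · sin θ_r = 1.336 × sin 31.0° = 1.336 × 0.5150 = 0.6881.
θ_i = arcsin(0.6881) = 43.48°.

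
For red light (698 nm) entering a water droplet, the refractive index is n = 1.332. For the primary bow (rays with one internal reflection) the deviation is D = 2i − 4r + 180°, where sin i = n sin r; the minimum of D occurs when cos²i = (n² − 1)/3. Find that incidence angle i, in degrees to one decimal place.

cos²i = (1.332² − 1)/3 = (1.77422 − 1)/3 = 0.25807.
cos i = 0.50801, so i = 59.469°.

59.5°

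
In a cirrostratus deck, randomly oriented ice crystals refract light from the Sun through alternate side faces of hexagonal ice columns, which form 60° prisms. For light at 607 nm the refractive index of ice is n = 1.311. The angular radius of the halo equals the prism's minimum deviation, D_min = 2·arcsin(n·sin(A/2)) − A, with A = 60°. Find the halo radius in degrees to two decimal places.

21.92°

n·sin(A/2) = 1.311 × sin 30° = 1.311 × 0.5000 = 0.6555.
D_min = 2·arcsin(0.6555) − 60° = 2 × 40.958° − 60° = 21.915°.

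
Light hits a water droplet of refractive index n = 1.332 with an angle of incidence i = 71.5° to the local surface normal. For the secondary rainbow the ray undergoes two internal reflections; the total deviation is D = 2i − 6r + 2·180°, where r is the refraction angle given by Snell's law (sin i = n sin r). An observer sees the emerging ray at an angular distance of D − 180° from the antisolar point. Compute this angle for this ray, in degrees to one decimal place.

50.6°

sin r = sin 71.5° / 1.332 = 0.9483/1.332 = 0.7120; r = 45.39°.
D = 2·71.5° − 6·45.39° + 2·180° = 143.00° − 272.37° + 360° = 230.63°.
Angle from antisolar point = D − 180° = 50.63°.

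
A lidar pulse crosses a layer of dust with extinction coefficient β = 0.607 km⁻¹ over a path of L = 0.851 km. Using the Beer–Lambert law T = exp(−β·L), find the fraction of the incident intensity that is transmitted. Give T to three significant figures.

τ = β·L = 0.607 × 0.851 = 0.5166.
T = exp(−0.5166) = 0.5966.

0.597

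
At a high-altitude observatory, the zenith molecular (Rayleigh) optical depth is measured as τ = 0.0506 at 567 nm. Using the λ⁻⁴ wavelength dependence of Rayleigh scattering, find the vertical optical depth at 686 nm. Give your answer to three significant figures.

τ(686 nm) = τ(567 nm) × (567/686)⁴ = 0.0506 × (0.8265)⁴ = 0.0506 × 0.4667 = 0.0236.

0.0236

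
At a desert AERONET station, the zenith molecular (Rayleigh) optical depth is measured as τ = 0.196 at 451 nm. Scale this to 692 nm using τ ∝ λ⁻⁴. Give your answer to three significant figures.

τ(692 nm) = τ(451 nm) × (451/692)⁴ = 0.196 × (0.6517)⁴ = 0.196 × 0.1804 = 0.0354.

0.0354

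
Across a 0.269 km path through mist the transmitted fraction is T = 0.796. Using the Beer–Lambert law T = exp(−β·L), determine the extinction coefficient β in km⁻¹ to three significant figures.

Beer–Lambert: T = exp(−βL) ⇒ β = −ln(T)/L = −ln(0.796)/0.269 = 0.2282/0.269 = 0.8482 km⁻¹.

0.848 km⁻¹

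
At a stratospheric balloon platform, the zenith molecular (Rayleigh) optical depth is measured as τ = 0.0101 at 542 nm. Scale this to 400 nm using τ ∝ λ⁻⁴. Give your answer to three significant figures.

0.0340

τ(400 nm) = τ(542 nm) × (542/400)⁴ = 0.0101 × (1.3550)⁴ = 0.0101 × 3.3710 = 0.0340.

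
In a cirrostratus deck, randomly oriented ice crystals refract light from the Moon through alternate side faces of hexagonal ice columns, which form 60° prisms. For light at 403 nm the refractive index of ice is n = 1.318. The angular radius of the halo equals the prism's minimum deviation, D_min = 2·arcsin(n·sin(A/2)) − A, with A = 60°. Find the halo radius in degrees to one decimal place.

n·sin(A/2) = 1.318 × sin 30° = 1.318 × 0.5000 = 0.6590.
D_min = 2·arcsin(0.6590) − 60° = 2 × 41.224° − 60° = 22.447°.

22.4°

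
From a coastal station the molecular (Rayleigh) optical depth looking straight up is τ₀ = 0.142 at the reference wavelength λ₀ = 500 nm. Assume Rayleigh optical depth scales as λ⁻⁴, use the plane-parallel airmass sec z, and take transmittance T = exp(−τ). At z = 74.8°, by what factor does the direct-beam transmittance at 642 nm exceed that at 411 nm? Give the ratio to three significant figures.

Airmass: sec 74.8° = 3.8140.
τ(642 nm) = 0.142 × (500/642)⁴ × 3.8140 = 0.142 × 0.3679 × 3.8140 = 0.1993.
τ(411 nm) = 0.142 × (500/411)⁴ × 3.8140 = 0.142 × 2.1903 × 3.8140 = 1.1863.
T(642)/T(411) = exp(τ_B − τ_A) = exp(0.9870) = 2.6832.

2.68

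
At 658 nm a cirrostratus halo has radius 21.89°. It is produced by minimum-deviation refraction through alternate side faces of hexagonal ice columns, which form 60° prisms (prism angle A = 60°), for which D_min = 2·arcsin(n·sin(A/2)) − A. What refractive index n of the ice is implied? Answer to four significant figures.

Rearranging: n = sin((D_min + A)/2) / sin(A/2).
(D_min + A)/2 = (21.89° + 60°)/2 = 40.945°.
n = sin 40.945° / sin 30° = 0.6553 / 0.5000 = 1.3107.

1.311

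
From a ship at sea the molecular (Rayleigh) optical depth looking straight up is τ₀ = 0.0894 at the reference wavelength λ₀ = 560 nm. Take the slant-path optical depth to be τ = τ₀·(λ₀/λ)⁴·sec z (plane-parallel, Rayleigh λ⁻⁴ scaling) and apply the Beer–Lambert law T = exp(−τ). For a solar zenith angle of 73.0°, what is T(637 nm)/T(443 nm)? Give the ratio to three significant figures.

1.82

Airmass: sec 73.0° = 3.4203.
τ(637 nm) = 0.0894 × (560/637)⁴ × 3.4203 = 0.0894 × 0.5973 × 3.4203 = 0.1826.
τ(443 nm) = 0.0894 × (560/443)⁴ × 3.4203 = 0.0894 × 2.5535 × 3.4203 = 0.7808.
T(637)/T(443) = exp(τ_B − τ_A) = exp(0.5982) = 1.8188.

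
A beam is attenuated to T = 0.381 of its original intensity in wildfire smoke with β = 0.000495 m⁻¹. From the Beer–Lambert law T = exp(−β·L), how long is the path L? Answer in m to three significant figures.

Beer–Lambert: T = exp(−βL) ⇒ L = −ln(T)/β = −ln(0.381)/0.000495 = 0.9650/0.000495 = 1949 m.

1950 m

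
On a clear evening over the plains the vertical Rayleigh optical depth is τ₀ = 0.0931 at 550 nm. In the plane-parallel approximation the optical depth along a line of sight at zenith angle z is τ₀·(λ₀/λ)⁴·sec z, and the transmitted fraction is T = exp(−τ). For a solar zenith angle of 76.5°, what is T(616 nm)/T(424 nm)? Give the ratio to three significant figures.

Airmass: sec 76.5° = 4.2837.
τ(616 nm) = 0.0931 × (550/616)⁴ × 4.2837 = 0.0931 × 0.6355 × 4.2837 = 0.2535.
τ(424 nm) = 0.0931 × (550/424)⁴ × 4.2837 = 0.0931 × 2.8313 × 4.2837 = 1.1292.
T(616)/T(424) = exp(τ_B − τ_A) = exp(0.8757) = 2.4006.

2.40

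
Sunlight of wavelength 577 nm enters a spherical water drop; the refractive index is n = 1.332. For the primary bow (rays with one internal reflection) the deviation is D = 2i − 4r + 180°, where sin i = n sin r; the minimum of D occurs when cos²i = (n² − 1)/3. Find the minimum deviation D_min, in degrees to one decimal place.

cos²i = (1.77422 − 1)/3 = 0.25807; i = arccos(0.50801) = 59.469°.
sin r = sin 59.469°/1.332 = 0.64666; r = 40.290°.
D_min = 2·59.469° − 4·40.290° + 180° = 137.776°.

137.8°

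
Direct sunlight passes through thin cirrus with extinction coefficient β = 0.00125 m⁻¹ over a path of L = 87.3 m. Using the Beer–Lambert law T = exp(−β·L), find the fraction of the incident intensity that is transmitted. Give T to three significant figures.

τ = β·L = 0.00125 × 87.3 = 0.1091.
T = exp(−0.1091) = 0.8966.

0.897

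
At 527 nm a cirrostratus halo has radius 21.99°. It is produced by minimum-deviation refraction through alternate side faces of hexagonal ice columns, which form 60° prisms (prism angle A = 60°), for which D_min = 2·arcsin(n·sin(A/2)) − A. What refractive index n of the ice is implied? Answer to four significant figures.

1.312

Rearranging: n = sin((D_min + A)/2) / sin(A/2).
(D_min + A)/2 = (21.99° + 60°)/2 = 40.995°.
n = sin 40.995° / sin 30° = 0.6560 / 0.5000 = 1.3120.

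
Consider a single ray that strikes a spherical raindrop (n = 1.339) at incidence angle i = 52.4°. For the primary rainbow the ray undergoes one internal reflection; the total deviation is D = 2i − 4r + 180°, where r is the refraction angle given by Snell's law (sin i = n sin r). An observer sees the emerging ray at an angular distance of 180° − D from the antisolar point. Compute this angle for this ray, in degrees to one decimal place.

sin r = sin 52.4° / 1.339 = 0.7923/1.339 = 0.5917; r = 36.28°.
D = 2·52.4° − 4·36.28° + 180° = 104.80° − 145.11° + 180° = 139.69°.
Angle from antisolar point = 180° − D = 40.31°.

40.3°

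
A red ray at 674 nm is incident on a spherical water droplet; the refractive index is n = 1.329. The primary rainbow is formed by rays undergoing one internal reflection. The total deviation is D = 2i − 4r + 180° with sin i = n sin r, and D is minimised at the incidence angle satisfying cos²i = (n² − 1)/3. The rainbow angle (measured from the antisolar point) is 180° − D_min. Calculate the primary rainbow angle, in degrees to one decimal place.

cos²i = (1.76624 − 1)/3 = 0.25541; i = arccos(0.50538) = 59.643°.
sin r = sin 59.643°/1.329 = 0.64928; r = 40.487°.
D_min = 2·59.643° − 4·40.487° + 180° = 137.337°.
Rainbow angle = 180° − D_min = 42.663°.

42.7°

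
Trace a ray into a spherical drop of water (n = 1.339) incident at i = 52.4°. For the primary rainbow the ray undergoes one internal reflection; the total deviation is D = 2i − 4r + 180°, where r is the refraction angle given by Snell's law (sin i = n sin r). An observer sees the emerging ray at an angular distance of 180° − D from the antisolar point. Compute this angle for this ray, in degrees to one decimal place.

sin r = sin 52.4° / 1.339 = 0.7923/1.339 = 0.5917; r = 36.28°.
D = 2·52.4° − 4·36.28° + 180° = 104.80° − 145.11° + 180° = 139.69°.
Angle from antisolar point = 180° − D = 40.31°.

40.3°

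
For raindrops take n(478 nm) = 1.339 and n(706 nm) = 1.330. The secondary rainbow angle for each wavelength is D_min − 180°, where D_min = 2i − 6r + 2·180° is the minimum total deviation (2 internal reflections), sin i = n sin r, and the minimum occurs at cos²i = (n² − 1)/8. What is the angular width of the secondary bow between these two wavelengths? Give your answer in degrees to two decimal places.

2.35°

At 478 nm (n = 1.339): cos²i = 0.09912 → i = 71.650°, r = 45.141°, D_min = 232.451°, rainbow angle = 52.451°.
At 706 nm (n = 1.330): cos²i = 0.09611 → i = 71.940°, r = 45.630°, D_min = 230.101°, rainbow angle = 50.101°.
Angular width = |52.451° − 50.101°| = 2.350°.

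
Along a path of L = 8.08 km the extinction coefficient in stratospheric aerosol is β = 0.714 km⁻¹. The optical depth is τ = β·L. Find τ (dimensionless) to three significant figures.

5.77

τ = β·L = 0.714 × 8.08 = 5.7691.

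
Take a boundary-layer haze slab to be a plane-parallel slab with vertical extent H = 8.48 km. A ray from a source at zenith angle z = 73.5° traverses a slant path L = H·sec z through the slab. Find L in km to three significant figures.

29.9 km

sec z = 1/cos 73.5° = 3.5209.
L = 8.48 × 3.5209 = 29.858 km.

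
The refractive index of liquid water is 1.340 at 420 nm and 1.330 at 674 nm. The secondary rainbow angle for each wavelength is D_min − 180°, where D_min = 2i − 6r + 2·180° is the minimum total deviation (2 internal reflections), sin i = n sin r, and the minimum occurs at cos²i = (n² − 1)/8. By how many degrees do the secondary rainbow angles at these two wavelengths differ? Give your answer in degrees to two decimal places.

2.61°

At 420 nm (n = 1.340): cos²i = 0.09945 → i = 71.618°, r = 45.088°, D_min = 232.709°, rainbow angle = 52.709°.
At 674 nm (n = 1.330): cos²i = 0.09611 → i = 71.940°, r = 45.630°, D_min = 230.101°, rainbow angle = 50.101°.
Angular width = |52.709° − 50.101°| = 2.608°.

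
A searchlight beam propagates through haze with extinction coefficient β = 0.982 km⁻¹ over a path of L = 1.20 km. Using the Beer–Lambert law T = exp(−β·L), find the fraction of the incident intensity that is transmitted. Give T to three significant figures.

0.308

τ = β·L = 0.982 × 1.20 = 1.1784.
T = exp(−1.1784) = 0.3078.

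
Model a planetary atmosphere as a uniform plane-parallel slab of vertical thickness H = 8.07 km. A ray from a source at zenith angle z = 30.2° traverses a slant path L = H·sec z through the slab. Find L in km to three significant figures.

sec z = 1/cos 30.2° = 1.1570.
L = 8.07 × 1.1570 = 9.337 km.

9.34 km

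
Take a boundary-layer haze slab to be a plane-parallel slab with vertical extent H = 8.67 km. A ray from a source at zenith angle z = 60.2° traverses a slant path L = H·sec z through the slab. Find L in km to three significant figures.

17.4 km

sec z = 1/cos 60.2° = 2.0122.
L = 8.67 × 2.0122 = 17.446 km.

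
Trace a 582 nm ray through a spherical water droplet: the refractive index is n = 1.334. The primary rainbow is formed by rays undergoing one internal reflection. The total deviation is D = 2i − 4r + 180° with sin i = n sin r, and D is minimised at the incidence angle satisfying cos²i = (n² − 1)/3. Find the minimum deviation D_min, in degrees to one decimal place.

cos²i = (1.77956 − 1)/3 = 0.25985; i = arccos(0.50976) = 59.352°.
sin r = sin 59.352°/1.334 = 0.64492; r = 40.159°.
D_min = 2·59.352° − 4·40.159° + 180° = 138.067°.

138.1°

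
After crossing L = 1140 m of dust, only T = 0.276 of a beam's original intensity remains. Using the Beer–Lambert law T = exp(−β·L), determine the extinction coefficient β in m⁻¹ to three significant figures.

0.00113 m⁻¹

Beer–Lambert: T = exp(−βL) ⇒ β = −ln(T)/L = −ln(0.276)/1140 = 1.2874/1140 = 0.001129 m⁻¹.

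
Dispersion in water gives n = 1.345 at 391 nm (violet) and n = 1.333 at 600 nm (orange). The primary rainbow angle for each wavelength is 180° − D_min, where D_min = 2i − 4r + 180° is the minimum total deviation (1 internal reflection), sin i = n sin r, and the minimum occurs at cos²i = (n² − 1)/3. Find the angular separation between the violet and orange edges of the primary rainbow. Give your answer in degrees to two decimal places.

At 391 nm (n = 1.345): cos²i = 0.26967 → i = 58.715°, r = 39.448°, D_min = 139.635°, rainbow angle = 40.365°.
At 600 nm (n = 1.333): cos²i = 0.25896 → i = 59.410°, r = 40.225°, D_min = 137.922°, rainbow angle = 42.078°.
Angular width = |40.365° − 42.078°| = 1.713°.

1.71°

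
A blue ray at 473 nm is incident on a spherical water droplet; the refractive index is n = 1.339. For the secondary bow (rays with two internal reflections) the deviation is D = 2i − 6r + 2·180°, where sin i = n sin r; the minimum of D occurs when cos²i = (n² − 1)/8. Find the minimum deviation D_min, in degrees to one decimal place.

232.5°

cos²i = (1.79292 − 1)/8 = 0.09912; i = arccos(0.31483) = 71.650°.
sin r = sin 71.650°/1.339 = 0.70885; r = 45.141°.
D_min = 2·71.650° − 6·45.141° + 360° = 232.451°.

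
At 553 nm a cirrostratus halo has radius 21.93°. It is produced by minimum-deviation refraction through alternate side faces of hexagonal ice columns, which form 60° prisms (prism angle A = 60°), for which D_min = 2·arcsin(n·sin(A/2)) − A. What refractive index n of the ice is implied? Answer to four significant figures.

Rearranging: n = sin((D_min + A)/2) / sin(A/2).
(D_min + A)/2 = (21.93° + 60°)/2 = 40.965°.
n = sin 40.965° / sin 30° = 0.6556 / 0.5000 = 1.3112.

1.311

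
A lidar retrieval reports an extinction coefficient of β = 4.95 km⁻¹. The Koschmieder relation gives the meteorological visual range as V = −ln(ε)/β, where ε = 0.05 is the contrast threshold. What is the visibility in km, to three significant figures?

V = −ln(0.05) / 4.95 = 2.996 / 4.95 = 0.6052 km.

0.605 km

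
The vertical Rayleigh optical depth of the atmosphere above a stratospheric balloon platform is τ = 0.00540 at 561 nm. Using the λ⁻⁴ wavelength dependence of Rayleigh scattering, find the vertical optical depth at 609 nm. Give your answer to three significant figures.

0.00389

τ(609 nm) = τ(561 nm) × (561/609)⁴ = 0.00540 × (0.9212)⁴ = 0.00540 × 0.7201 = 0.0039.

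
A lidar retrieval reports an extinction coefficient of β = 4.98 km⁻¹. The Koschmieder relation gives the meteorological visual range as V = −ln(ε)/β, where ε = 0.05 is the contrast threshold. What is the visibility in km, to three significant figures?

0.602 km

V = −ln(0.05) / 4.98 = 2.996 / 4.98 = 0.6016 km.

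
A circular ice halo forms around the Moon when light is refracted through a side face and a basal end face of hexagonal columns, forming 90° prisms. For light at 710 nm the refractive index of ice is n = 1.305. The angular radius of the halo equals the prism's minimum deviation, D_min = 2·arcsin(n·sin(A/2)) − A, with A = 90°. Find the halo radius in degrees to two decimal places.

n·sin(A/2) = 1.305 × sin 45° = 1.305 × 0.7071 = 0.9228.
D_min = 2·arcsin(0.9228) − 90° = 2 × 67.335° − 90° = 44.670°.

44.67°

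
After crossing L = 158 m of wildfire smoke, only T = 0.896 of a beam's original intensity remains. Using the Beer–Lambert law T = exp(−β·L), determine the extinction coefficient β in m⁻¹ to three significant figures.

Beer–Lambert: T = exp(−βL) ⇒ β = −ln(T)/L = −ln(0.896)/158 = 0.1098/158 = 0.000695 m⁻¹.

0.000695 m⁻¹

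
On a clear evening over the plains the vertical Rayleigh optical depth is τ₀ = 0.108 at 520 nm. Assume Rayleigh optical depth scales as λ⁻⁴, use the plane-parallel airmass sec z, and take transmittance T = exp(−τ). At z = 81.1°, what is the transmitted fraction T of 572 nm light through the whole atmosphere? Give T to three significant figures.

0.621

sec 81.1° = 6.4637.
τ = 0.108 × (520/572)⁴ × 6.4637 = 0.108 × 0.6830 × 6.4637 = 0.4768.
T = exp(−0.4768) = 0.6208.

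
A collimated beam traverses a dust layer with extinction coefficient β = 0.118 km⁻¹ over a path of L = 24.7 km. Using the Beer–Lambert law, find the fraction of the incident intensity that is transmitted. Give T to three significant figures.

τ = β·L = 0.118 × 24.7 = 2.9146.
T = exp(−2.9146) = 0.0542.

0.0542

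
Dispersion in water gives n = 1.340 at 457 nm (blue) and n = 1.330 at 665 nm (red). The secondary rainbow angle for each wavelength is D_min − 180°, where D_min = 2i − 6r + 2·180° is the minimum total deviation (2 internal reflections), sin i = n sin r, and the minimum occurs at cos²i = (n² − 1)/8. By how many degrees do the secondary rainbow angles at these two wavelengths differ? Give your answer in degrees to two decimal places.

2.61°

At 457 nm (n = 1.340): cos²i = 0.09945 → i = 71.618°, r = 45.088°, D_min = 232.709°, rainbow angle = 52.709°.
At 665 nm (n = 1.330): cos²i = 0.09611 → i = 71.940°, r = 45.630°, D_min = 230.101°, rainbow angle = 50.101°.
Angular width = |52.709° − 50.101°| = 2.608°.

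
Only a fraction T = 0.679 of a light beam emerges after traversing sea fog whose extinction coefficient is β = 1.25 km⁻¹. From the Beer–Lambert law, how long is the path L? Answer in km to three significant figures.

Beer–Lambert: T = exp(−βL) ⇒ L = −ln(T)/β = −ln(0.679)/1.25 = 0.3871/1.25 = 0.3097 km.

0.310 km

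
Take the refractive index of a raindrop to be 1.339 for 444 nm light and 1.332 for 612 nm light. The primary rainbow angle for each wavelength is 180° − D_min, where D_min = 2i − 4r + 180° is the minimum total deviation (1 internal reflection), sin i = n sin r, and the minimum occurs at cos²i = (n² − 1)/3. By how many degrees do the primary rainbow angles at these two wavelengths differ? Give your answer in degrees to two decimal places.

1.01°

At 444 nm (n = 1.339): cos²i = 0.26431 → i = 59.062°, r = 39.834°, D_min = 138.786°, rainbow angle = 41.214°.
At 612 nm (n = 1.332): cos²i = 0.25807 → i = 59.469°, r = 40.290°, D_min = 137.776°, rainbow angle = 42.224°.
Angular width = |41.214° − 42.224°| = 1.010°.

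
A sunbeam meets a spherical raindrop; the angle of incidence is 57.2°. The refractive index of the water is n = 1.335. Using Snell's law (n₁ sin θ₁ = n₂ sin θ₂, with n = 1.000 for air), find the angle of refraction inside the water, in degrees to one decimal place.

39.0°

Snell: sin θ_r = sin θ_i / n = sin 57.2° / 1.335 = 0.8406 / 1.335 = 0.6296.
θ_r = arcsin(0.6296) = 39.02°.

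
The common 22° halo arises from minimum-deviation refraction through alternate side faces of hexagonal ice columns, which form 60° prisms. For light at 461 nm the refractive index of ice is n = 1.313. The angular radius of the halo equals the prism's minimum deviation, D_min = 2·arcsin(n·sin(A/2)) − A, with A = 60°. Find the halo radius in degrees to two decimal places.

n·sin(A/2) = 1.313 × sin 30° = 1.313 × 0.5000 = 0.6565.
D_min = 2·arcsin(0.6565) − 60° = 2 × 41.033° − 60° = 22.067°.

22.07°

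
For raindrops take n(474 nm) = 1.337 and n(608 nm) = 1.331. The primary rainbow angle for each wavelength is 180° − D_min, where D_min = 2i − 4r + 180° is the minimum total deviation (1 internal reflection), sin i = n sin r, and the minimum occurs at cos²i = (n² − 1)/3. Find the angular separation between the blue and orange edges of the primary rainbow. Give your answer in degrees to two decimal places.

0.87°

At 474 nm (n = 1.337): cos²i = 0.26252 → i = 59.178°, r = 39.964°, D_min = 138.500°, rainbow angle = 41.500°.
At 608 nm (n = 1.331): cos²i = 0.25719 → i = 59.527°, r = 40.356°, D_min = 137.630°, rainbow angle = 42.370°.
Angular width = |41.500° − 42.370°| = 0.870°.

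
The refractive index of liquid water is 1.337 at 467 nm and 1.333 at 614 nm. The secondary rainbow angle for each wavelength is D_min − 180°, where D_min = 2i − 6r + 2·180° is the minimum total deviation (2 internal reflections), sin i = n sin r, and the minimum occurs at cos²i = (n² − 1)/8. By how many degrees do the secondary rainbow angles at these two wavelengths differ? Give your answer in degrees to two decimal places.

1.04°

At 467 nm (n = 1.337): cos²i = 0.09845 → i = 71.714°, r = 45.249°, D_min = 231.934°, rainbow angle = 51.934°.
At 614 nm (n = 1.333): cos²i = 0.09711 → i = 71.843°, r = 45.466°, D_min = 230.891°, rainbow angle = 50.891°.
Angular width = |51.934° − 50.891°| = 1.043°.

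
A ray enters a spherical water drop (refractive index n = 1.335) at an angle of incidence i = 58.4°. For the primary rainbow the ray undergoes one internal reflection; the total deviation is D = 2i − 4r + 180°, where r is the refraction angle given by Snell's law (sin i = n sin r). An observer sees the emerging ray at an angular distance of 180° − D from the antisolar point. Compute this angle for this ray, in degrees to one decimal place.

41.8°

sin r = sin 58.4° / 1.335 = 0.8517/1.335 = 0.6380; r = 39.64°.
D = 2·58.4° − 4·39.64° + 180° = 116.80° − 158.57° + 180° = 138.23°.
Angle from antisolar point = 180° − D = 41.77°.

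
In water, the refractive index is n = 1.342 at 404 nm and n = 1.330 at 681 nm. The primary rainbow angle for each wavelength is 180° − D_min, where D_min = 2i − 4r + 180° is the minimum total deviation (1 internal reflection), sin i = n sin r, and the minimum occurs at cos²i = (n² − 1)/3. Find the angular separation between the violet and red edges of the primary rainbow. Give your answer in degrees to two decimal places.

1.73°

At 404 nm (n = 1.342): cos²i = 0.26699 → i = 58.888°, r = 39.641°, D_min = 139.213°, rainbow angle = 40.787°.
At 681 nm (n = 1.330): cos²i = 0.25630 → i = 59.585°, r = 40.422°, D_min = 137.484°, rainbow angle = 42.516°.
Angular width = |40.787° − 42.516°| = 1.729°.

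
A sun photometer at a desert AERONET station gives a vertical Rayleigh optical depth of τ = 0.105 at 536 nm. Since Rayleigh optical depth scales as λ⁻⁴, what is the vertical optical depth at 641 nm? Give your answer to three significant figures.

0.0513

τ(641 nm) = τ(536 nm) × (536/641)⁴ = 0.105 × (0.8362)⁴ = 0.105 × 0.4889 = 0.0513.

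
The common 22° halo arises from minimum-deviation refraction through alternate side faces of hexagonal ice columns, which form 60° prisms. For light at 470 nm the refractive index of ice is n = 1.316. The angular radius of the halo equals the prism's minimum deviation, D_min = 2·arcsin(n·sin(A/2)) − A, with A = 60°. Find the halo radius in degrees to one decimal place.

n·sin(A/2) = 1.316 × sin 30° = 1.316 × 0.5000 = 0.6580.
D_min = 2·arcsin(0.6580) − 60° = 2 × 41.148° − 60° = 22.295°.

22.3°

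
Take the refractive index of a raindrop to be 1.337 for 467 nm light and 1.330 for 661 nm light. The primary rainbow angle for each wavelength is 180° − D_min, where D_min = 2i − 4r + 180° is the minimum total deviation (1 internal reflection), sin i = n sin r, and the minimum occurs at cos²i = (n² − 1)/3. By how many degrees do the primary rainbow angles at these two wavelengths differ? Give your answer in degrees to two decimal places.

At 467 nm (n = 1.337): cos²i = 0.26252 → i = 59.178°, r = 39.964°, D_min = 138.500°, rainbow angle = 41.500°.
At 661 nm (n = 1.330): cos²i = 0.25630 → i = 59.585°, r = 40.422°, D_min = 137.484°, rainbow angle = 42.516°.
Angular width = |41.500° − 42.516°| = 1.016°.

1.02°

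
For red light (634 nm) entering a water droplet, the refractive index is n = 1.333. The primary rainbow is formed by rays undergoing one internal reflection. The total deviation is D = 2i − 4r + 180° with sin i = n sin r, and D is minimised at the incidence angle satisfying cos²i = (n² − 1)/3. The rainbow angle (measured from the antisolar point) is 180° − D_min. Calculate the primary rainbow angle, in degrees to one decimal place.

42.1°

cos²i = (1.77689 − 1)/3 = 0.25896; i = arccos(0.50888) = 59.410°.
sin r = sin 59.410°/1.333 = 0.64579; r = 40.225°.
D_min = 2·59.410° − 4·40.225° + 180° = 137.922°.
Rainbow angle = 180° − D_min = 42.078°.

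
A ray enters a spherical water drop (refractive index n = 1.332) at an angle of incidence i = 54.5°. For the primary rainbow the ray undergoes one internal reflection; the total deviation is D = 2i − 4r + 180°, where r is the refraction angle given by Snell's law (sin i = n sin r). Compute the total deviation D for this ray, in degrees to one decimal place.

sin r = sin 54.5° / 1.332 = 0.8141/1.332 = 0.6112; r = 37.68°.
D = 2·54.5° − 4·37.68° + 180° = 109.00° − 150.70° + 180° = 138.30°.

138.3°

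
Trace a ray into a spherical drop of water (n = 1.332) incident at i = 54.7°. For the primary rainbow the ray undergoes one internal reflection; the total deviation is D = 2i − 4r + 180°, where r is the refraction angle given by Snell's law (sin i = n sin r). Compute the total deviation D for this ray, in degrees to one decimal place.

138.3°

sin r = sin 54.7° / 1.332 = 0.8161/1.332 = 0.6127; r = 37.79°.
D = 2·54.7° − 4·37.79° + 180° = 109.40° − 151.14° + 180° = 138.26°.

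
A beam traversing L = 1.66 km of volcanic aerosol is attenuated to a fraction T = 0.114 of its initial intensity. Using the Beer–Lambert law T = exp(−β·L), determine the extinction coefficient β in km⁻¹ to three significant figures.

1.31 km⁻¹

Beer–Lambert: T = exp(−βL) ⇒ β = −ln(T)/L = −ln(0.114)/1.66 = 2.1716/1.66 = 1.308 km⁻¹.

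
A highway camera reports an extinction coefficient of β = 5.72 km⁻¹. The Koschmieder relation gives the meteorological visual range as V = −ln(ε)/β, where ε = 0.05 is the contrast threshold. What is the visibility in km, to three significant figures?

V = −ln(0.05) / 5.72 = 2.996 / 5.72 = 0.5237 km.

0.524 km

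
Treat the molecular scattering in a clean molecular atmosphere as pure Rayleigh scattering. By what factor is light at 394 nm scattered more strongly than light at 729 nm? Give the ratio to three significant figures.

11.7

Rayleigh scattering ∝ λ⁻⁴, so the ratio of coefficients is the inverse fourth power of the wavelength ratio.
σ(394)/σ(729) = (729/394)⁴ = (1.8503)⁴ = 11.72.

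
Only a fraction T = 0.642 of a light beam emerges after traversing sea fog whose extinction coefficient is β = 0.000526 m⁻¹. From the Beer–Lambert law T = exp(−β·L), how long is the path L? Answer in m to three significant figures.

Beer–Lambert: T = exp(−βL) ⇒ L = −ln(T)/β = −ln(0.642)/0.000526 = 0.4432/0.000526 = 842.5 m.

843 m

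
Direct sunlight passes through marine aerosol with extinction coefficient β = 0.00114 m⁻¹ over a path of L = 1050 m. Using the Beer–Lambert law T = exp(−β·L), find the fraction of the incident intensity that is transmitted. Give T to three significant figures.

τ = β·L = 0.00114 × 1050 = 1.1970.
T = exp(−1.1970) = 0.3021.

0.302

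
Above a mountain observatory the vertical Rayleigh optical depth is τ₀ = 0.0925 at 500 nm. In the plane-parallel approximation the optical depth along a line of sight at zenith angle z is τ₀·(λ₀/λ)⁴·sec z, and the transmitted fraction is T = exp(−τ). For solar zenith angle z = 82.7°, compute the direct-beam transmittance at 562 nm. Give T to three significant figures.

sec 82.7° = 7.8700.
τ = 0.0925 × (500/562)⁴ × 7.8700 = 0.0925 × 0.6265 × 7.8700 = 0.4561.
T = exp(−0.4561) = 0.6338.

0.634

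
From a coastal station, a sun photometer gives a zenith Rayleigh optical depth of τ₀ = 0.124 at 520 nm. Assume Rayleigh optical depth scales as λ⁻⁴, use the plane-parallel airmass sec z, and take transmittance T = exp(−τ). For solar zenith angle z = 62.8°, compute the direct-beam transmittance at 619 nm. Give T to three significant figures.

sec 62.8° = 2.1877.
τ = 0.124 × (520/619)⁴ × 2.1877 = 0.124 × 0.4980 × 2.1877 = 0.1351.
T = exp(−0.1351) = 0.8736.

0.874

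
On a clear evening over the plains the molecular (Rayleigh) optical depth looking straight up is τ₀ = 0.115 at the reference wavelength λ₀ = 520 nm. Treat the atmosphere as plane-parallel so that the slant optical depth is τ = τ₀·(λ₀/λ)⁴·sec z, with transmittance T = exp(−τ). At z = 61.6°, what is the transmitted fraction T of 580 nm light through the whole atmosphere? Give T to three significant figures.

sec 61.6° = 2.1025.
τ = 0.115 × (520/580)⁴ × 2.1025 = 0.115 × 0.6461 × 2.1025 = 0.1562.
T = exp(−0.1562) = 0.8554.

0.855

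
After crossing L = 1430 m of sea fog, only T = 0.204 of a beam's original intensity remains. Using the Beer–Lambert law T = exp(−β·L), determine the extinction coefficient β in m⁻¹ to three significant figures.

0.00111 m⁻¹

Beer–Lambert: T = exp(−βL) ⇒ β = −ln(T)/L = −ln(0.204)/1430 = 1.5896/1430 = 0.001112 m⁻¹.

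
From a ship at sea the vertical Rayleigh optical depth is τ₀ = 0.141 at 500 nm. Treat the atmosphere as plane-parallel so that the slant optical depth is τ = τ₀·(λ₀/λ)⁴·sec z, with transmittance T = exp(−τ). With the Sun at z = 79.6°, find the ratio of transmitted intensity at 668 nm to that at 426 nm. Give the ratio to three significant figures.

Airmass: sec 79.6° = 5.5396.
τ(668 nm) = 0.141 × (500/668)⁴ × 5.5396 = 0.141 × 0.3139 × 5.5396 = 0.2452.
τ(426 nm) = 0.141 × (500/426)⁴ × 5.5396 = 0.141 × 1.8978 × 5.5396 = 1.4823.
T(668)/T(426) = exp(τ_B − τ_A) = exp(1.2371) = 3.4457.

3.45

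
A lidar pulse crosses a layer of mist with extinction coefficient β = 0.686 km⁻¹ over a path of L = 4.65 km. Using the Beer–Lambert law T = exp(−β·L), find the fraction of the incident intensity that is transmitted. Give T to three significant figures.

τ = β·L = 0.686 × 4.65 = 3.1899.
T = exp(−3.1899) = 0.0412.

0.0412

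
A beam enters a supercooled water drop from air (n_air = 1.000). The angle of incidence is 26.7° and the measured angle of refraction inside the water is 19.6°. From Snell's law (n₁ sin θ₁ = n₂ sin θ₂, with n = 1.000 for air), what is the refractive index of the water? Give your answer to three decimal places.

n = sin θ_i / sin θ_r = sin 26.7° / sin 19.6° = 0.4493 / 0.3355 = 1.3394.

1.339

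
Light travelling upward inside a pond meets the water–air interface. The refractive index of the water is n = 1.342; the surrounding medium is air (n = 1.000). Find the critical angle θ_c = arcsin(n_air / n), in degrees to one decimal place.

48.2°

sin θ_c = n_air / n = 1.000 / 1.342 = 0.7452.
θ_c = arcsin(0.7452) = 48.17°.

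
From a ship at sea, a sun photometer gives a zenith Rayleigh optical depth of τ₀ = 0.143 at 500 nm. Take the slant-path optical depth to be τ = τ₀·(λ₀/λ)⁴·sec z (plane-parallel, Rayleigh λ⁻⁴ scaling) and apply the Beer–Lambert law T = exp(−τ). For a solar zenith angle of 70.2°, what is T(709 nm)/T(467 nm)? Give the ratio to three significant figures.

1.57

Airmass: sec 70.2° = 2.9521.
τ(709 nm) = 0.143 × (500/709)⁴ × 2.9521 = 0.143 × 0.2473 × 2.9521 = 0.1044.
τ(467 nm) = 0.143 × (500/467)⁴ × 2.9521 = 0.143 × 1.3141 × 2.9521 = 0.5547.
T(709)/T(467) = exp(τ_B − τ_A) = exp(0.4503) = 1.5688.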